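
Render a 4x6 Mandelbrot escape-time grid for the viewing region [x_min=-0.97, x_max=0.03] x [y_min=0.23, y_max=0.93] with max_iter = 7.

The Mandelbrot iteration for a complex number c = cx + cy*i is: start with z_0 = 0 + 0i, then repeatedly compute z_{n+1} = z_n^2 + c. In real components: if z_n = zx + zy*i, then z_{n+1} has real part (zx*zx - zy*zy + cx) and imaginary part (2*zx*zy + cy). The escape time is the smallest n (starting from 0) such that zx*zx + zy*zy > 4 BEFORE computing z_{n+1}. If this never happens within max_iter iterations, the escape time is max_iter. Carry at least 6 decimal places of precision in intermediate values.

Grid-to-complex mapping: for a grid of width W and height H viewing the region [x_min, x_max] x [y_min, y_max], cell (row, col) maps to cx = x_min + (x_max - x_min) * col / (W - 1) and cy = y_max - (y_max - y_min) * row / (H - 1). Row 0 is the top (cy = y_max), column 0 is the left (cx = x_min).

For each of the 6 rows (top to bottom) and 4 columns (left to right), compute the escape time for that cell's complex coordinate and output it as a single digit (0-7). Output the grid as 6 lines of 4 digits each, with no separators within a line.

Answer: 3456
3477
4777
5777
7777
7777

Derivation:
(row=0, col=0): c = -0.9700 + 0.9300i → escape time 3
(row=0, col=1): c = -0.6367 + 0.9300i → escape time 4
(row=0, col=2): c = -0.3033 + 0.9300i → escape time 5
(row=0, col=3): c = 0.0300 + 0.9300i → escape time 6
(row=1, col=0): c = -0.9700 + 0.7900i → escape time 3
(row=1, col=1): c = -0.6367 + 0.7900i → escape time 4
(row=1, col=2): c = -0.3033 + 0.7900i → escape time 7
(row=1, col=3): c = 0.0300 + 0.7900i → escape time 7
(row=2, col=0): c = -0.9700 + 0.6500i → escape time 4
(row=2, col=1): c = -0.6367 + 0.6500i → escape time 7
(row=2, col=2): c = -0.3033 + 0.6500i → escape time 7
(row=2, col=3): c = 0.0300 + 0.6500i → escape time 7
(row=3, col=0): c = -0.9700 + 0.5100i → escape time 5
(row=3, col=1): c = -0.6367 + 0.5100i → escape time 7
(row=3, col=2): c = -0.3033 + 0.5100i → escape time 7
(row=3, col=3): c = 0.0300 + 0.5100i → escape time 7
(row=4, col=0): c = -0.9700 + 0.3700i → escape time 7
(row=4, col=1): c = -0.6367 + 0.3700i → escape time 7
(row=4, col=2): c = -0.3033 + 0.3700i → escape time 7
(row=4, col=3): c = 0.0300 + 0.3700i → escape time 7
(row=5, col=0): c = -0.9700 + 0.2300i → escape time 7
(row=5, col=1): c = -0.6367 + 0.2300i → escape time 7
(row=5, col=2): c = -0.3033 + 0.2300i → escape time 7
(row=5, col=3): c = 0.0300 + 0.2300i → escape time 7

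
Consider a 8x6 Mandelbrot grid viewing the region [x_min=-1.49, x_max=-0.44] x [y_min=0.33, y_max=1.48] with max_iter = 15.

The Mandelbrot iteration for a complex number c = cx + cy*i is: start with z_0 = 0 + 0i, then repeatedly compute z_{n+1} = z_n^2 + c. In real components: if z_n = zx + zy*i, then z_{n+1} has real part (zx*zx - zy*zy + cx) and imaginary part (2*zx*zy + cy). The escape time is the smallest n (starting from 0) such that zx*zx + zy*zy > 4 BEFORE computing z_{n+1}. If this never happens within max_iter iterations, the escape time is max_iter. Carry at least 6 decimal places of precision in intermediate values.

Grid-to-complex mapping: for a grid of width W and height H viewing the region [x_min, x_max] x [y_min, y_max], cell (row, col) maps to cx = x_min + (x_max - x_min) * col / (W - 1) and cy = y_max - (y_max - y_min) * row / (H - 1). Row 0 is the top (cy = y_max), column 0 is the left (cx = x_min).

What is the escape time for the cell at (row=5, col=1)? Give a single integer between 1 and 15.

z_0 = 0 + 0i, c = -1.3400 + 0.3300i
Iter 1: z = -1.3400 + 0.3300i, |z|^2 = 1.9045
Iter 2: z = 0.3467 + -0.5544i, |z|^2 = 0.4276
Iter 3: z = -1.5272 + -0.0544i, |z|^2 = 2.3352
Iter 4: z = 0.9893 + 0.4962i, |z|^2 = 1.2249
Iter 5: z = -0.6076 + 1.3118i, |z|^2 = 2.0899
Iter 6: z = -2.6915 + -1.2641i, |z|^2 = 8.8424
Escaped at iteration 6

Answer: 6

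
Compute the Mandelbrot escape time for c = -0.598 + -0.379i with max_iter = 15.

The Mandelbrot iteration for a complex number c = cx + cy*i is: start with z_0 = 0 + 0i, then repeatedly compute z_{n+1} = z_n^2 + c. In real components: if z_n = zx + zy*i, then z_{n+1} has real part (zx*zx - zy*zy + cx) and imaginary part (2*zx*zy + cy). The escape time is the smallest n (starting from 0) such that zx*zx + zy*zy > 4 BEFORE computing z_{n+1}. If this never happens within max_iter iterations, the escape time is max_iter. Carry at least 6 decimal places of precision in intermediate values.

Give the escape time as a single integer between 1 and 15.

z_0 = 0 + 0i, c = -0.5980 + -0.3790i
Iter 1: z = -0.5980 + -0.3790i, |z|^2 = 0.5012
Iter 2: z = -0.3840 + 0.0743i, |z|^2 = 0.1530
Iter 3: z = -0.4560 + -0.4361i, |z|^2 = 0.3981
Iter 4: z = -0.5802 + 0.0187i, |z|^2 = 0.3370
Iter 5: z = -0.2617 + -0.4007i, |z|^2 = 0.2291
Iter 6: z = -0.6901 + -0.1692i, |z|^2 = 0.5048
Iter 7: z = -0.1505 + -0.1454i, |z|^2 = 0.0438
Iter 8: z = -0.5965 + -0.3352i, |z|^2 = 0.4682
Iter 9: z = -0.3546 + 0.0209i, |z|^2 = 0.1261
Iter 10: z = -0.4727 + -0.3939i, |z|^2 = 0.3786
Iter 11: z = -0.5296 + -0.0066i, |z|^2 = 0.2806
Iter 12: z = -0.3175 + -0.3720i, |z|^2 = 0.2392
Iter 13: z = -0.6356 + -0.1428i, |z|^2 = 0.4243
Iter 14: z = -0.2145 + -0.1975i, |z|^2 = 0.0850

Answer: 15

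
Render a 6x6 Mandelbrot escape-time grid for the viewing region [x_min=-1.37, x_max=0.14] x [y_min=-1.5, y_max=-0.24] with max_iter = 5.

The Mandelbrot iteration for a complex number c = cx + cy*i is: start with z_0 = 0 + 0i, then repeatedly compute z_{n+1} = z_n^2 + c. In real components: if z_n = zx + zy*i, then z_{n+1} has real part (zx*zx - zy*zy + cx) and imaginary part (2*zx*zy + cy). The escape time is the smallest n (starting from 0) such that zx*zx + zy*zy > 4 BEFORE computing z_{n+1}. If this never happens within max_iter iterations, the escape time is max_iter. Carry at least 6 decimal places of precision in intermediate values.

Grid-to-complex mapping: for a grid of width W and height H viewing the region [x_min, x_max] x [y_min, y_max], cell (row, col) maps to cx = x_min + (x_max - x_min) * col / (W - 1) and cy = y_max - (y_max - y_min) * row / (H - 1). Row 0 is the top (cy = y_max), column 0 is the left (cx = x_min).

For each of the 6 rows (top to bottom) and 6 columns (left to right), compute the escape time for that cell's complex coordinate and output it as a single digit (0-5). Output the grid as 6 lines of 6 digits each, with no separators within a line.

(row=0, col=0): c = -1.3700 + -0.2400i → escape time 5
(row=0, col=1): c = -1.0680 + -0.2400i → escape time 5
(row=0, col=2): c = -0.7660 + -0.2400i → escape time 5
(row=0, col=3): c = -0.4640 + -0.2400i → escape time 5
(row=0, col=4): c = -0.1620 + -0.2400i → escape time 5
(row=0, col=5): c = 0.1400 + -0.2400i → escape time 5
(row=1, col=0): c = -1.3700 + -0.4920i → escape time 3
(row=1, col=1): c = -1.0680 + -0.4920i → escape time 5
(row=1, col=2): c = -0.7660 + -0.4920i → escape time 5
(row=1, col=3): c = -0.4640 + -0.4920i → escape time 5
(row=1, col=4): c = -0.1620 + -0.4920i → escape time 5
(row=1, col=5): c = 0.1400 + -0.4920i → escape time 5
(row=2, col=0): c = -1.3700 + -0.7440i → escape time 3
(row=2, col=1): c = -1.0680 + -0.7440i → escape time 3
(row=2, col=2): c = -0.7660 + -0.7440i → escape time 4
(row=2, col=3): c = -0.4640 + -0.7440i → escape time 5
(row=2, col=4): c = -0.1620 + -0.7440i → escape time 5
(row=2, col=5): c = 0.1400 + -0.7440i → escape time 5
(row=3, col=0): c = -1.3700 + -0.9960i → escape time 3
(row=3, col=1): c = -1.0680 + -0.9960i → escape time 3
(row=3, col=2): c = -0.7660 + -0.9960i → escape time 3
(row=3, col=3): c = -0.4640 + -0.9960i → escape time 4
(row=3, col=4): c = -0.1620 + -0.9960i → escape time 5
(row=3, col=5): c = 0.1400 + -0.9960i → escape time 4
(row=4, col=0): c = -1.3700 + -1.2480i → escape time 2
(row=4, col=1): c = -1.0680 + -1.2480i → escape time 2
(row=4, col=2): c = -0.7660 + -1.2480i → escape time 3
(row=4, col=3): c = -0.4640 + -1.2480i → escape time 3
(row=4, col=4): c = -0.1620 + -1.2480i → escape time 3
(row=4, col=5): c = 0.1400 + -1.2480i → escape time 2
(row=5, col=0): c = -1.3700 + -1.5000i → escape time 1
(row=5, col=1): c = -1.0680 + -1.5000i → escape time 2
(row=5, col=2): c = -0.7660 + -1.5000i → escape time 2
(row=5, col=3): c = -0.4640 + -1.5000i → escape time 2
(row=5, col=4): c = -0.1620 + -1.5000i → escape time 2
(row=5, col=5): c = 0.1400 + -1.5000i → escape time 2

Answer: 555555
355555
334555
333454
223332
122222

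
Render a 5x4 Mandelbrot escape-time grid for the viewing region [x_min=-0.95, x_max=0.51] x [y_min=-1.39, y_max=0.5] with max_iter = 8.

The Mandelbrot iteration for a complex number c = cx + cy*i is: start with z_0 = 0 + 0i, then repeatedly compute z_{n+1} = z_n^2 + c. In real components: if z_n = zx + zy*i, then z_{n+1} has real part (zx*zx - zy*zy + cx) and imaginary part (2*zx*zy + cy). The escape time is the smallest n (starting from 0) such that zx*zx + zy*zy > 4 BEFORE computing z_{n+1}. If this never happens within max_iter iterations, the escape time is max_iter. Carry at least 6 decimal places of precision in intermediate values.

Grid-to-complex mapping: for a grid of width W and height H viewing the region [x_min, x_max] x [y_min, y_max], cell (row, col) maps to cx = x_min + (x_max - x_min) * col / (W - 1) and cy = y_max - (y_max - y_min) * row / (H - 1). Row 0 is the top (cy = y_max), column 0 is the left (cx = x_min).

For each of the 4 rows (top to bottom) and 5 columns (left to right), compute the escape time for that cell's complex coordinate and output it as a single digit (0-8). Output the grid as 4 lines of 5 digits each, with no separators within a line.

(row=0, col=0): c = -0.9500 + 0.5000i → escape time 5
(row=0, col=1): c = -0.5850 + 0.5000i → escape time 8
(row=0, col=2): c = -0.2200 + 0.5000i → escape time 8
(row=0, col=3): c = 0.1450 + 0.5000i → escape time 8
(row=0, col=4): c = 0.5100 + 0.5000i → escape time 5
(row=1, col=0): c = -0.9500 + -0.1300i → escape time 8
(row=1, col=1): c = -0.5850 + -0.1300i → escape time 8
(row=1, col=2): c = -0.2200 + -0.1300i → escape time 8
(row=1, col=3): c = 0.1450 + -0.1300i → escape time 8
(row=1, col=4): c = 0.5100 + -0.1300i → escape time 5
(row=2, col=0): c = -0.9500 + -0.7600i → escape time 4
(row=2, col=1): c = -0.5850 + -0.7600i → escape time 5
(row=2, col=2): c = -0.2200 + -0.7600i → escape time 8
(row=2, col=3): c = 0.1450 + -0.7600i → escape time 6
(row=2, col=4): c = 0.5100 + -0.7600i → escape time 3
(row=3, col=0): c = -0.9500 + -1.3900i → escape time 2
(row=3, col=1): c = -0.5850 + -1.3900i → escape time 2
(row=3, col=2): c = -0.2200 + -1.3900i → escape time 2
(row=3, col=3): c = 0.1450 + -1.3900i → escape time 2
(row=3, col=4): c = 0.5100 + -1.3900i → escape time 2

Answer: 58885
88885
45863
22222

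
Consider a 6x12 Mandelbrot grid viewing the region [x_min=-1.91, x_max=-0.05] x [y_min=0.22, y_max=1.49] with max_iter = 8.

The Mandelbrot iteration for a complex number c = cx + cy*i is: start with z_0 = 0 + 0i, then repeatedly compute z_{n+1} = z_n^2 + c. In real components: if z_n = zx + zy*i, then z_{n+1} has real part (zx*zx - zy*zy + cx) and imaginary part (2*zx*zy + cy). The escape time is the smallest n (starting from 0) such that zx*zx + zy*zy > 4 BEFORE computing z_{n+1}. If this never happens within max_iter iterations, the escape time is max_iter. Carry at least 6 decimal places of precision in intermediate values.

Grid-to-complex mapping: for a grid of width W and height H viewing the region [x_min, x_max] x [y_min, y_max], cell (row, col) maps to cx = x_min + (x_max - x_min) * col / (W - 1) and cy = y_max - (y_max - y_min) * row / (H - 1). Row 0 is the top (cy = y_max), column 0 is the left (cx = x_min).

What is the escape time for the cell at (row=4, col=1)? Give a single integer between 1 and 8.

Answer: 2

Derivation:
z_0 = 0 + 0i, c = -1.5380 + 1.0282i
Iter 1: z = -1.5380 + 1.0282i, |z|^2 = 3.4226
Iter 2: z = -0.2297 + -2.1345i, |z|^2 = 4.6089
Escaped at iteration 2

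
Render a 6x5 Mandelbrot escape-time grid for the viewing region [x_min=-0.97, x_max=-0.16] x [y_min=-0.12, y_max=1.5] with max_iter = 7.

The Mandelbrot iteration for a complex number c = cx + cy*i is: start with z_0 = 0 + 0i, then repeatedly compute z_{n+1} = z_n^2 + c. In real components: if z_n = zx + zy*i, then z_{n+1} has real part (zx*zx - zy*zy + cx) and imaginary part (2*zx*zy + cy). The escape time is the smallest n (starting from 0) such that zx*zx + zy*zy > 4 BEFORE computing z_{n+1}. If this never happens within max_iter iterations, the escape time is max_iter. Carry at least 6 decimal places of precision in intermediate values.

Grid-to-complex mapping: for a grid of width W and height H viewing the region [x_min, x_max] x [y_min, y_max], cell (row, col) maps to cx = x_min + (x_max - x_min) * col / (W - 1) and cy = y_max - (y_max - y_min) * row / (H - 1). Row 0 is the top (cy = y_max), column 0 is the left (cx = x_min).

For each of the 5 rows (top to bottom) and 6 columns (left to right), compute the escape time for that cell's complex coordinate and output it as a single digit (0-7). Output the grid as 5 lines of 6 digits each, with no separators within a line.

Answer: 222222
333447
446777
777777
777777

Derivation:
(row=0, col=0): c = -0.9700 + 1.5000i → escape time 2
(row=0, col=1): c = -0.8080 + 1.5000i → escape time 2
(row=0, col=2): c = -0.6460 + 1.5000i → escape time 2
(row=0, col=3): c = -0.4840 + 1.5000i → escape time 2
(row=0, col=4): c = -0.3220 + 1.5000i → escape time 2
(row=0, col=5): c = -0.1600 + 1.5000i → escape time 2
(row=1, col=0): c = -0.9700 + 1.0950i → escape time 3
(row=1, col=1): c = -0.8080 + 1.0950i → escape time 3
(row=1, col=2): c = -0.6460 + 1.0950i → escape time 3
(row=1, col=3): c = -0.4840 + 1.0950i → escape time 4
(row=1, col=4): c = -0.3220 + 1.0950i → escape time 4
(row=1, col=5): c = -0.1600 + 1.0950i → escape time 7
(row=2, col=0): c = -0.9700 + 0.6900i → escape time 4
(row=2, col=1): c = -0.8080 + 0.6900i → escape time 4
(row=2, col=2): c = -0.6460 + 0.6900i → escape time 6
(row=2, col=3): c = -0.4840 + 0.6900i → escape time 7
(row=2, col=4): c = -0.3220 + 0.6900i → escape time 7
(row=2, col=5): c = -0.1600 + 0.6900i → escape time 7
(row=3, col=0): c = -0.9700 + 0.2850i → escape time 7
(row=3, col=1): c = -0.8080 + 0.2850i → escape time 7
(row=3, col=2): c = -0.6460 + 0.2850i → escape time 7
(row=3, col=3): c = -0.4840 + 0.2850i → escape time 7
(row=3, col=4): c = -0.3220 + 0.2850i → escape time 7
(row=3, col=5): c = -0.1600 + 0.2850i → escape time 7
(row=4, col=0): c = -0.9700 + -0.1200i → escape time 7
(row=4, col=1): c = -0.8080 + -0.1200i → escape time 7
(row=4, col=2): c = -0.6460 + -0.1200i → escape time 7
(row=4, col=3): c = -0.4840 + -0.1200i → escape time 7
(row=4, col=4): c = -0.3220 + -0.1200i → escape time 7
(row=4, col=5): c = -0.1600 + -0.1200i → escape time 7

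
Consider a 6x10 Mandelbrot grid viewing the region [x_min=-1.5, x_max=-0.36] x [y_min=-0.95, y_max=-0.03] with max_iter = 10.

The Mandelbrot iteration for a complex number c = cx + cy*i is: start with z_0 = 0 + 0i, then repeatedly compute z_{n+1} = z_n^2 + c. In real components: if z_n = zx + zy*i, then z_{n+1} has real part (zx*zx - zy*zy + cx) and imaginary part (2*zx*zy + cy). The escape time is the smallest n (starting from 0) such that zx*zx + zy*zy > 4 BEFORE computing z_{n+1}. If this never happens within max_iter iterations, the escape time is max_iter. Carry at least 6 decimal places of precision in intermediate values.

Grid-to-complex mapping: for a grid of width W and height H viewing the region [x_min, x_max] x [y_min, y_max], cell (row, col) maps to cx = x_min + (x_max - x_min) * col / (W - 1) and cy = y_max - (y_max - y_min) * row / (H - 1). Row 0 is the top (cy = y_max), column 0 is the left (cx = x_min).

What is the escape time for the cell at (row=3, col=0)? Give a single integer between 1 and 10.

Answer: 4

Derivation:
z_0 = 0 + 0i, c = -1.5000 + -0.3367i
Iter 1: z = -1.5000 + -0.3367i, |z|^2 = 2.3633
Iter 2: z = 0.6367 + 0.6733i, |z|^2 = 0.8587
Iter 3: z = -1.5480 + 0.5207i, |z|^2 = 2.6676
Iter 4: z = 0.6253 + -1.9488i, |z|^2 = 4.1888
Escaped at iteration 4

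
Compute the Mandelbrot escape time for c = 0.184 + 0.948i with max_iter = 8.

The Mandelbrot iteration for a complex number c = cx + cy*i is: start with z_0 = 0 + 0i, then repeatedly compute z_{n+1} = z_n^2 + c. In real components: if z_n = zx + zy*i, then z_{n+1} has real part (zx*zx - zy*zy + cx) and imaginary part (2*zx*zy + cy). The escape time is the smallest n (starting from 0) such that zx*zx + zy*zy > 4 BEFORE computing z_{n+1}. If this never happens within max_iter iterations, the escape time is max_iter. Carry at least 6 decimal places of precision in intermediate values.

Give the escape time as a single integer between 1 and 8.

Answer: 4

Derivation:
z_0 = 0 + 0i, c = 0.1840 + 0.9480i
Iter 1: z = 0.1840 + 0.9480i, |z|^2 = 0.9326
Iter 2: z = -0.6808 + 1.2969i, |z|^2 = 2.1454
Iter 3: z = -1.0343 + -0.8179i, |z|^2 = 1.7388
Iter 4: z = 0.5848 + 2.6400i, |z|^2 = 7.3115
Escaped at iteration 4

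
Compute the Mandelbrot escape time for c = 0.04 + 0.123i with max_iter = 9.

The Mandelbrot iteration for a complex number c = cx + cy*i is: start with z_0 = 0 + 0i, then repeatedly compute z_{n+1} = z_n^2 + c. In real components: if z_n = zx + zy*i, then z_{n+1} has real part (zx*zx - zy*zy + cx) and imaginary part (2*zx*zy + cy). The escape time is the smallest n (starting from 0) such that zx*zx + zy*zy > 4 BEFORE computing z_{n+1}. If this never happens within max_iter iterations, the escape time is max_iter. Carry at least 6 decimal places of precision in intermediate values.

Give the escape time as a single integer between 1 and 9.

Answer: 9

Derivation:
z_0 = 0 + 0i, c = 0.0400 + 0.1230i
Iter 1: z = 0.0400 + 0.1230i, |z|^2 = 0.0167
Iter 2: z = 0.0265 + 0.1328i, |z|^2 = 0.0183
Iter 3: z = 0.0231 + 0.1300i, |z|^2 = 0.0174
Iter 4: z = 0.0236 + 0.1290i, |z|^2 = 0.0172
Iter 5: z = 0.0239 + 0.1291i, |z|^2 = 0.0172
Iter 6: z = 0.0239 + 0.1292i, |z|^2 = 0.0173
Iter 7: z = 0.0239 + 0.1292i, |z|^2 = 0.0173
Iter 8: z = 0.0239 + 0.1292i, |z|^2 = 0.0173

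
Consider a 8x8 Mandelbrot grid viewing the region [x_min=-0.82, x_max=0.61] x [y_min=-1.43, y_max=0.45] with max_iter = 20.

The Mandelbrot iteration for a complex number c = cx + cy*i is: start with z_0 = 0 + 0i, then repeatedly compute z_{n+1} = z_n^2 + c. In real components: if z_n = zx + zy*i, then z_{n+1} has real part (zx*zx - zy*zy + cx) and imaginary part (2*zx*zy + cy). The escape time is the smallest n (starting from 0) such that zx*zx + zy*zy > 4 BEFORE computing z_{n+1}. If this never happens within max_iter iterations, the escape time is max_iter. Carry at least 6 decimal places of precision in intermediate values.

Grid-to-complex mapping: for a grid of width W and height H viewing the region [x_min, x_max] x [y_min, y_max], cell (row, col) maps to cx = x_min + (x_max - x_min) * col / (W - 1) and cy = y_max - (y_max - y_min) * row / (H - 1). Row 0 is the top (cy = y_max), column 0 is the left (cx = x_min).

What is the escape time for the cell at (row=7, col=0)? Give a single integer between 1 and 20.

z_0 = 0 + 0i, c = -0.8200 + -1.4300i
Iter 1: z = -0.8200 + -1.4300i, |z|^2 = 2.7173
Iter 2: z = -2.1925 + 0.9152i, |z|^2 = 5.6446
Escaped at iteration 2

Answer: 2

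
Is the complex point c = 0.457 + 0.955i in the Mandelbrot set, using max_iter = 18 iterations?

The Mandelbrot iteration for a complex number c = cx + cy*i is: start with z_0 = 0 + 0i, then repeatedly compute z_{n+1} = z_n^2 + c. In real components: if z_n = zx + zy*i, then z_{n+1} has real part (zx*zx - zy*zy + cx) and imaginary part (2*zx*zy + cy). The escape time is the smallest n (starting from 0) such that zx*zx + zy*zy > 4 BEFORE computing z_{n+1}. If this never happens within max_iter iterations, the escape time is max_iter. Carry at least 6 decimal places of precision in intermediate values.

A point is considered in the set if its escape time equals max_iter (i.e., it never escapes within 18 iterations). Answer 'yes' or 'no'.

z_0 = 0 + 0i, c = 0.4570 + 0.9550i
Iter 1: z = 0.4570 + 0.9550i, |z|^2 = 1.1209
Iter 2: z = -0.2462 + 1.8279i, |z|^2 = 3.4017
Iter 3: z = -2.8235 + 0.0550i, |z|^2 = 7.9752
Escaped at iteration 3

Answer: no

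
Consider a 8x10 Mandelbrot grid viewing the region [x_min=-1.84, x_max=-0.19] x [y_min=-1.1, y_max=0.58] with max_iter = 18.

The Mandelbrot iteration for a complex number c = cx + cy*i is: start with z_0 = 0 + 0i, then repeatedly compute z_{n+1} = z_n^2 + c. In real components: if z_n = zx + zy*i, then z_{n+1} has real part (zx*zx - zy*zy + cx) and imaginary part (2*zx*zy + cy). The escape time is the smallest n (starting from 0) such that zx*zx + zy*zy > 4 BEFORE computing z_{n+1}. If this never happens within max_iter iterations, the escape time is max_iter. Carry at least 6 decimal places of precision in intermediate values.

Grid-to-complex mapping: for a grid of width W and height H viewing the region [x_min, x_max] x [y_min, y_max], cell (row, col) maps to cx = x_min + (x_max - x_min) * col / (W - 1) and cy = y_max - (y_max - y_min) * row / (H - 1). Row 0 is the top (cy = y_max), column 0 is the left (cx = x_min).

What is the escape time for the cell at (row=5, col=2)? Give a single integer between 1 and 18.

z_0 = 0 + 0i, c = -1.3686 + -0.3533i
Iter 1: z = -1.3686 + -0.3533i, |z|^2 = 1.9978
Iter 2: z = 0.3796 + 0.6138i, |z|^2 = 0.5208
Iter 3: z = -1.6012 + 0.1126i, |z|^2 = 2.5766
Iter 4: z = 1.1827 + -0.7140i, |z|^2 = 1.9086
Iter 5: z = -0.4796 + -2.0422i, |z|^2 = 4.4007
Escaped at iteration 5

Answer: 5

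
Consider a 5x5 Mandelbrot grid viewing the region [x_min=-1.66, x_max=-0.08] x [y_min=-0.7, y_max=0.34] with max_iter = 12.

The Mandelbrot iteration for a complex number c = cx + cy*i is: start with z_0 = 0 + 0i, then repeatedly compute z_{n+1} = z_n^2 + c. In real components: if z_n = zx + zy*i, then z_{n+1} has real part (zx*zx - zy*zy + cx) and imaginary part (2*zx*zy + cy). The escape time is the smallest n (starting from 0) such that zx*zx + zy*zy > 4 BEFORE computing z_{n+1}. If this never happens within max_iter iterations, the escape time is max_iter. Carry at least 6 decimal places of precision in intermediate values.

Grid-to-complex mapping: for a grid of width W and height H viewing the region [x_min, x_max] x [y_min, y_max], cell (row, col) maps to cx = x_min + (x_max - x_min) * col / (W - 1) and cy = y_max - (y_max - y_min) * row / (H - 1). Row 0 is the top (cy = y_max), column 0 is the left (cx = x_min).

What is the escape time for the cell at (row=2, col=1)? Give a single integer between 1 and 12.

Answer: 12

Derivation:
z_0 = 0 + 0i, c = -1.2650 + -0.1800i
Iter 1: z = -1.2650 + -0.1800i, |z|^2 = 1.6326
Iter 2: z = 0.3028 + 0.2754i, |z|^2 = 0.1675
Iter 3: z = -1.2491 + -0.0132i, |z|^2 = 1.5605
Iter 4: z = 0.2952 + -0.1470i, |z|^2 = 0.1087
Iter 5: z = -1.1995 + -0.2668i, |z|^2 = 1.5099
Iter 6: z = 0.1026 + 0.4600i, |z|^2 = 0.2221
Iter 7: z = -1.4661 + -0.0856i, |z|^2 = 2.1568
Iter 8: z = 0.8771 + 0.0711i, |z|^2 = 0.7744
Iter 9: z = -0.5007 + -0.0553i, |z|^2 = 0.2538
Iter 10: z = -1.0173 + -0.1246i, |z|^2 = 1.0505
Iter 11: z = -0.2456 + 0.0735i, |z|^2 = 0.0657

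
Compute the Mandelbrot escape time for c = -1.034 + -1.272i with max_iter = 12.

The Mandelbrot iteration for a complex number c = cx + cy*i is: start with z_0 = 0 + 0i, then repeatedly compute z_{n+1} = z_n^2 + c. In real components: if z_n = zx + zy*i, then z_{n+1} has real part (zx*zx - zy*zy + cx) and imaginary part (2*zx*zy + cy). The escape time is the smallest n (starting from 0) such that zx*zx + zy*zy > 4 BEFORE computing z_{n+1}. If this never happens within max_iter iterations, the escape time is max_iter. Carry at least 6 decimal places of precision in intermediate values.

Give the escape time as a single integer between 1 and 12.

z_0 = 0 + 0i, c = -1.0340 + -1.2720i
Iter 1: z = -1.0340 + -1.2720i, |z|^2 = 2.6871
Iter 2: z = -1.5828 + 1.3585i, |z|^2 = 4.3509
Escaped at iteration 2

Answer: 2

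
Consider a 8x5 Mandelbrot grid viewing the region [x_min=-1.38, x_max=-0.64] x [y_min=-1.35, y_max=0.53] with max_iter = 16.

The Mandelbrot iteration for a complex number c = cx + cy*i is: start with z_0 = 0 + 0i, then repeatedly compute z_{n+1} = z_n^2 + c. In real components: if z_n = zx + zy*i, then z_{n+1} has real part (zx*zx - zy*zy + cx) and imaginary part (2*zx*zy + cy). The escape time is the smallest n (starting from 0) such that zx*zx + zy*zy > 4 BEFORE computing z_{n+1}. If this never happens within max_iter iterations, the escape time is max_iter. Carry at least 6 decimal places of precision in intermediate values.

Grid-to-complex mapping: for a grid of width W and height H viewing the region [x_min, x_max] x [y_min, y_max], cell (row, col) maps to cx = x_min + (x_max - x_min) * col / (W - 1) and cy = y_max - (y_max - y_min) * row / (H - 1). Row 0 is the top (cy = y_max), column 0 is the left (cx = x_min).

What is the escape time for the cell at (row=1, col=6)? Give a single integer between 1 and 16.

z_0 = 0 + 0i, c = -0.7457 + 0.0600i
Iter 1: z = -0.7457 + 0.0600i, |z|^2 = 0.5597
Iter 2: z = -0.1932 + -0.0295i, |z|^2 = 0.0382
Iter 3: z = -0.7092 + 0.0714i, |z|^2 = 0.5081
Iter 4: z = -0.2478 + -0.0413i, |z|^2 = 0.0631
Iter 5: z = -0.6860 + 0.0805i, |z|^2 = 0.4771
Iter 6: z = -0.2816 + -0.0504i, |z|^2 = 0.0818
Iter 7: z = -0.6690 + 0.0884i, |z|^2 = 0.4553
Iter 8: z = -0.3060 + -0.0582i, |z|^2 = 0.0970
Iter 9: z = -0.6555 + 0.0956i, |z|^2 = 0.4388
Iter 10: z = -0.3252 + -0.0654i, |z|^2 = 0.1100
Iter 11: z = -0.6442 + 0.1025i, |z|^2 = 0.4255
Iter 12: z = -0.3412 + -0.0721i, |z|^2 = 0.1216
Iter 13: z = -0.6345 + 0.1092i, |z|^2 = 0.4145
Iter 14: z = -0.3551 + -0.0786i, |z|^2 = 0.1322
Iter 15: z = -0.6258 + 0.1158i, |z|^2 = 0.4051

Answer: 16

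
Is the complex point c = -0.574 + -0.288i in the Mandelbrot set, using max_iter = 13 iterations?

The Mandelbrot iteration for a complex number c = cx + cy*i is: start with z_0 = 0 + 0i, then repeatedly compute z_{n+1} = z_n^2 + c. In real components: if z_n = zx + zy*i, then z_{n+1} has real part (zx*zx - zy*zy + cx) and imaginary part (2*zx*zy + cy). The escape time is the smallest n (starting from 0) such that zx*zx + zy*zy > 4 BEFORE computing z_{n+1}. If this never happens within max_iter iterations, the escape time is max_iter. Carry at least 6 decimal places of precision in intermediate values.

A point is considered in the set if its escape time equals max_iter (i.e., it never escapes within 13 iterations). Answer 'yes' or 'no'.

Answer: yes

Derivation:
z_0 = 0 + 0i, c = -0.5740 + -0.2880i
Iter 1: z = -0.5740 + -0.2880i, |z|^2 = 0.4124
Iter 2: z = -0.3275 + 0.0426i, |z|^2 = 0.1091
Iter 3: z = -0.4686 + -0.3159i, |z|^2 = 0.3194
Iter 4: z = -0.4542 + 0.0081i, |z|^2 = 0.2064
Iter 5: z = -0.3677 + -0.2953i, |z|^2 = 0.2224
Iter 6: z = -0.5260 + -0.0708i, |z|^2 = 0.2817
Iter 7: z = -0.3023 + -0.2135i, |z|^2 = 0.1370
Iter 8: z = -0.5282 + -0.1589i, |z|^2 = 0.3042
Iter 9: z = -0.3203 + -0.1202i, |z|^2 = 0.1170
Iter 10: z = -0.4859 + -0.2110i, |z|^2 = 0.2806
Iter 11: z = -0.3825 + -0.0829i, |z|^2 = 0.1532
Iter 12: z = -0.4346 + -0.2246i, |z|^2 = 0.2393
Did not escape in 13 iterations → in set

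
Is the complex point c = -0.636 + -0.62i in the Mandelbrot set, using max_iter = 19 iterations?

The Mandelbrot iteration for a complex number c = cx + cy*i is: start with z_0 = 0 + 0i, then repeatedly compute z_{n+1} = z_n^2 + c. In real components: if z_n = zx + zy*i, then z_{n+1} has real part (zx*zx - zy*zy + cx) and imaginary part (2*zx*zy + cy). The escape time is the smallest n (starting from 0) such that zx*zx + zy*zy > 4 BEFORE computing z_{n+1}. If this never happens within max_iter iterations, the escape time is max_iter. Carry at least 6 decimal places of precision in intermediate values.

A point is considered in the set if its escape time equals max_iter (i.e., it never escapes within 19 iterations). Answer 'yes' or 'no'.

z_0 = 0 + 0i, c = -0.6360 + -0.6200i
Iter 1: z = -0.6360 + -0.6200i, |z|^2 = 0.7889
Iter 2: z = -0.6159 + 0.1686i, |z|^2 = 0.4078
Iter 3: z = -0.2851 + -0.8277i, |z|^2 = 0.7664
Iter 4: z = -1.2399 + -0.1480i, |z|^2 = 1.5592
Iter 5: z = 0.8793 + -0.2529i, |z|^2 = 0.8372
Iter 6: z = 0.0733 + -1.0648i, |z|^2 = 1.1393
Iter 7: z = -1.7645 + -0.7760i, |z|^2 = 3.7157
Iter 8: z = 1.8754 + 2.1185i, |z|^2 = 8.0052
Escaped at iteration 8

Answer: no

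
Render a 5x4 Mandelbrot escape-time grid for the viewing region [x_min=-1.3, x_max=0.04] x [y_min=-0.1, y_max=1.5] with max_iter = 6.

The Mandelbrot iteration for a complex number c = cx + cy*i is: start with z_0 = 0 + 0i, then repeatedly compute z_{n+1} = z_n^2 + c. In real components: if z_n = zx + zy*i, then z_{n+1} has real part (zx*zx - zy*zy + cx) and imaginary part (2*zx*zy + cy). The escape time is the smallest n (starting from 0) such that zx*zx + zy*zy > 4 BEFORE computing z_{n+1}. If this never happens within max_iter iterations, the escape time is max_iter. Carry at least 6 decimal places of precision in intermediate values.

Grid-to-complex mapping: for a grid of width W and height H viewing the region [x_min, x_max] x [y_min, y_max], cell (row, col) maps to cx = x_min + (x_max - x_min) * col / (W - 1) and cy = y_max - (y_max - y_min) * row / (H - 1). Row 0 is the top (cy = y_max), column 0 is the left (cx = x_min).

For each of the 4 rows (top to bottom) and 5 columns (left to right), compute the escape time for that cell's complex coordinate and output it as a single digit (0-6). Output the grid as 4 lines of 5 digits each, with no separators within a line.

Answer: 22222
33456
66666
66666

Derivation:
(row=0, col=0): c = -1.3000 + 1.5000i → escape time 2
(row=0, col=1): c = -0.9650 + 1.5000i → escape time 2
(row=0, col=2): c = -0.6300 + 1.5000i → escape time 2
(row=0, col=3): c = -0.2950 + 1.5000i → escape time 2
(row=0, col=4): c = 0.0400 + 1.5000i → escape time 2
(row=1, col=0): c = -1.3000 + 0.9667i → escape time 3
(row=1, col=1): c = -0.9650 + 0.9667i → escape time 3
(row=1, col=2): c = -0.6300 + 0.9667i → escape time 4
(row=1, col=3): c = -0.2950 + 0.9667i → escape time 5
(row=1, col=4): c = 0.0400 + 0.9667i → escape time 6
(row=2, col=0): c = -1.3000 + 0.4333i → escape time 6
(row=2, col=1): c = -0.9650 + 0.4333i → escape time 6
(row=2, col=2): c = -0.6300 + 0.4333i → escape time 6
(row=2, col=3): c = -0.2950 + 0.4333i → escape time 6
(row=2, col=4): c = 0.0400 + 0.4333i → escape time 6
(row=3, col=0): c = -1.3000 + -0.1000i → escape time 6
(row=3, col=1): c = -0.9650 + -0.1000i → escape time 6
(row=3, col=2): c = -0.6300 + -0.1000i → escape time 6
(row=3, col=3): c = -0.2950 + -0.1000i → escape time 6
(row=3, col=4): c = 0.0400 + -0.1000i → escape time 6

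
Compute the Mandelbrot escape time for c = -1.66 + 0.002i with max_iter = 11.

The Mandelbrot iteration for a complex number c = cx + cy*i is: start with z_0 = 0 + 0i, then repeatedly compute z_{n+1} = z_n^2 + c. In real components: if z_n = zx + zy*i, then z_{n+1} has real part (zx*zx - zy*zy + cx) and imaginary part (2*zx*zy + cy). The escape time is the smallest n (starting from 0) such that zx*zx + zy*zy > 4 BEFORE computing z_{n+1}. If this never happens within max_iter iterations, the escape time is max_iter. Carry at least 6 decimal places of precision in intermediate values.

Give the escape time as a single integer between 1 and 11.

Answer: 11

Derivation:
z_0 = 0 + 0i, c = -1.6600 + 0.0020i
Iter 1: z = -1.6600 + 0.0020i, |z|^2 = 2.7556
Iter 2: z = 1.0956 + -0.0046i, |z|^2 = 1.2004
Iter 3: z = -0.4597 + -0.0082i, |z|^2 = 0.2114
Iter 4: z = -1.4488 + 0.0095i, |z|^2 = 2.0990
Iter 5: z = 0.4388 + -0.0256i, |z|^2 = 0.1932
Iter 6: z = -1.4681 + -0.0204i, |z|^2 = 2.1558
Iter 7: z = 0.4950 + 0.0620i, |z|^2 = 0.2488
Iter 8: z = -1.4189 + 0.0633i, |z|^2 = 2.0172
Iter 9: z = 0.3492 + -0.1777i, |z|^2 = 0.1535
Iter 10: z = -1.5697 + -0.1221i, |z|^2 = 2.4788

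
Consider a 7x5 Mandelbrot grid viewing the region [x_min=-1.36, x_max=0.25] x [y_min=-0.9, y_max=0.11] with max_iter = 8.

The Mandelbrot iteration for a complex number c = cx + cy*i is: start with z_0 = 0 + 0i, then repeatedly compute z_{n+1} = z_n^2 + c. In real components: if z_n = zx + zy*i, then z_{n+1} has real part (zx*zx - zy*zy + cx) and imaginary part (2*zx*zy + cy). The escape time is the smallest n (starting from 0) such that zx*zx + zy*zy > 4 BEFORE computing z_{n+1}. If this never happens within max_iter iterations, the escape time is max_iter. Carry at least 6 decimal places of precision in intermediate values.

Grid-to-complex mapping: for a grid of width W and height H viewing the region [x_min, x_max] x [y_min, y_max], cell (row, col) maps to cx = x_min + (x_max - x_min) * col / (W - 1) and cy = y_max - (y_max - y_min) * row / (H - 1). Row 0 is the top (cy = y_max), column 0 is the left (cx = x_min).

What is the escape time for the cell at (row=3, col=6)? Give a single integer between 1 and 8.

Answer: 8

Derivation:
z_0 = 0 + 0i, c = 0.2500 + -0.6475i
Iter 1: z = 0.2500 + -0.6475i, |z|^2 = 0.4818
Iter 2: z = -0.1068 + -0.9713i, |z|^2 = 0.9547
Iter 3: z = -0.6819 + -0.4401i, |z|^2 = 0.6587
Iter 4: z = 0.5213 + -0.0472i, |z|^2 = 0.2740
Iter 5: z = 0.5195 + -0.6967i, |z|^2 = 0.7554
Iter 6: z = 0.0345 + -1.3715i, |z|^2 = 1.8821
Iter 7: z = -1.6298 + -0.7421i, |z|^2 = 3.2067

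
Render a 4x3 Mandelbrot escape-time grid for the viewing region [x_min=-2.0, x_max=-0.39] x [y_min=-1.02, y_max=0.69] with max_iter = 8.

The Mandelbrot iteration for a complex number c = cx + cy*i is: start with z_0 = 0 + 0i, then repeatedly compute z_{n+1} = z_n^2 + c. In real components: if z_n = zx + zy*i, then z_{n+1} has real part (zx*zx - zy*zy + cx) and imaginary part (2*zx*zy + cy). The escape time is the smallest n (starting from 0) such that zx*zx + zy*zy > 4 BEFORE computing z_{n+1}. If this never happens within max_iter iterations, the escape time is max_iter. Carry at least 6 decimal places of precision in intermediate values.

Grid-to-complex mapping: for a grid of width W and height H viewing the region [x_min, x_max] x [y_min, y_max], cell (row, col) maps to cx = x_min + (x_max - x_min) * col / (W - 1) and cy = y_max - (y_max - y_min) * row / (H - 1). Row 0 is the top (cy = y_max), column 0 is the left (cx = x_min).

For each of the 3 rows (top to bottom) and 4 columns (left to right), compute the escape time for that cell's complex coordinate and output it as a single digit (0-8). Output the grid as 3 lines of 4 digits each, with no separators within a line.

(row=0, col=0): c = -2.0000 + 0.6900i → escape time 1
(row=0, col=1): c = -1.4633 + 0.6900i → escape time 3
(row=0, col=2): c = -0.9267 + 0.6900i → escape time 4
(row=0, col=3): c = -0.3900 + 0.6900i → escape time 8
(row=1, col=0): c = -2.0000 + -0.1650i → escape time 1
(row=1, col=1): c = -1.4633 + -0.1650i → escape time 6
(row=1, col=2): c = -0.9267 + -0.1650i → escape time 8
(row=1, col=3): c = -0.3900 + -0.1650i → escape time 8
(row=2, col=0): c = -2.0000 + -1.0200i → escape time 1
(row=2, col=1): c = -1.4633 + -1.0200i → escape time 3
(row=2, col=2): c = -0.9267 + -1.0200i → escape time 3
(row=2, col=3): c = -0.3900 + -1.0200i → escape time 4

Answer: 1348
1688
1334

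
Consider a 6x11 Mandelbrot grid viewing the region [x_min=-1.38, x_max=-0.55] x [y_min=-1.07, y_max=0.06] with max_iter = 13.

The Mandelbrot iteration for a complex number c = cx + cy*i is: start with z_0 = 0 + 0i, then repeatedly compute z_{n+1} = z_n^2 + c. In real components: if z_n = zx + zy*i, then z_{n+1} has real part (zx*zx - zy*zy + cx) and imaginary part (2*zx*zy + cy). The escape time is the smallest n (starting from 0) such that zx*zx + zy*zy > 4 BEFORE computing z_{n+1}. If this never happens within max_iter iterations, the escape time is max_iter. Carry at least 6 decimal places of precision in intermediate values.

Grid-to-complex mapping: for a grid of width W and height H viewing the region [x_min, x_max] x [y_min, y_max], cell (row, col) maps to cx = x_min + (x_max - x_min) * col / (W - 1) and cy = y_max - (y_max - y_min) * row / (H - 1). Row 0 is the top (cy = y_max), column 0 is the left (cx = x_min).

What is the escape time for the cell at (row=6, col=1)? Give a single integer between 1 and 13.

z_0 = 0 + 0i, c = -1.2140 + -0.6180i
Iter 1: z = -1.2140 + -0.6180i, |z|^2 = 1.8557
Iter 2: z = -0.1221 + 0.8825i, |z|^2 = 0.7937
Iter 3: z = -1.9779 + -0.8336i, |z|^2 = 4.6069
Escaped at iteration 3

Answer: 3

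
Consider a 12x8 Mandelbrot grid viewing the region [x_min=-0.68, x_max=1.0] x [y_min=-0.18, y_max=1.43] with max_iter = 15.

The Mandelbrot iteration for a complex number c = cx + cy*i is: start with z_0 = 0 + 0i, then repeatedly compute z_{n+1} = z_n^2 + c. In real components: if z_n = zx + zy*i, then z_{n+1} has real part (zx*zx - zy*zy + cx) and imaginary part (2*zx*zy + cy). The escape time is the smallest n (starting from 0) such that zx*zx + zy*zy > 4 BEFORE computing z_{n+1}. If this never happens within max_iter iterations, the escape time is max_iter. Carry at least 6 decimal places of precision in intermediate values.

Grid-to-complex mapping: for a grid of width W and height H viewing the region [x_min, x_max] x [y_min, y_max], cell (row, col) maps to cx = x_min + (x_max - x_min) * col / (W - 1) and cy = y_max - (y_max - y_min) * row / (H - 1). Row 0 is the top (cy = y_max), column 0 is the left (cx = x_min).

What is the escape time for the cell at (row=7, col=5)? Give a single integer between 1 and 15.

Answer: 15

Derivation:
z_0 = 0 + 0i, c = 0.0836 + -0.1800i
Iter 1: z = 0.0836 + -0.1800i, |z|^2 = 0.0394
Iter 2: z = 0.0582 + -0.2101i, |z|^2 = 0.0475
Iter 3: z = 0.0429 + -0.2045i, |z|^2 = 0.0436
Iter 4: z = 0.0437 + -0.1975i, |z|^2 = 0.0409
Iter 5: z = 0.0465 + -0.1973i, |z|^2 = 0.0411
Iter 6: z = 0.0469 + -0.1984i, |z|^2 = 0.0415
Iter 7: z = 0.0465 + -0.1986i, |z|^2 = 0.0416
Iter 8: z = 0.0464 + -0.1985i, |z|^2 = 0.0415
Iter 9: z = 0.0464 + -0.1984i, |z|^2 = 0.0415
Iter 10: z = 0.0464 + -0.1984i, |z|^2 = 0.0415
Iter 11: z = 0.0464 + -0.1984i, |z|^2 = 0.0415
Iter 12: z = 0.0464 + -0.1984i, |z|^2 = 0.0415
Iter 13: z = 0.0464 + -0.1984i, |z|^2 = 0.0415
Iter 14: z = 0.0464 + -0.1984i, |z|^2 = 0.0415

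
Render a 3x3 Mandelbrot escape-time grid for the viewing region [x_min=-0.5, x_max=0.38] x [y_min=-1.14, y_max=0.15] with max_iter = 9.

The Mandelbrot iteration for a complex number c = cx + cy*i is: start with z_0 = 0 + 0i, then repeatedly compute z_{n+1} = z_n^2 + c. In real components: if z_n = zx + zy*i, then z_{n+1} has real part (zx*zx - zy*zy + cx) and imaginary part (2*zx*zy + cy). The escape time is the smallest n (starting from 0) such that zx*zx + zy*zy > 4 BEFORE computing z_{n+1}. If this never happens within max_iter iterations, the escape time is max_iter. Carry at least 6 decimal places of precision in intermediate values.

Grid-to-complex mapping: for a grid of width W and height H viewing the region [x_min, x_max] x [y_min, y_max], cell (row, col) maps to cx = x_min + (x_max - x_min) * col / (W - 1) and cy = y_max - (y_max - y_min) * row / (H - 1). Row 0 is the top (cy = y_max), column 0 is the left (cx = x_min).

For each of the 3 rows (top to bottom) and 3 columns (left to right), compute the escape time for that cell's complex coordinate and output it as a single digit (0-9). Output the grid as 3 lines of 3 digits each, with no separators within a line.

Answer: 999
998
342

Derivation:
(row=0, col=0): c = -0.5000 + 0.1500i → escape time 9
(row=0, col=1): c = -0.0600 + 0.1500i → escape time 9
(row=0, col=2): c = 0.3800 + 0.1500i → escape time 9
(row=1, col=0): c = -0.5000 + -0.4950i → escape time 9
(row=1, col=1): c = -0.0600 + -0.4950i → escape time 9
(row=1, col=2): c = 0.3800 + -0.4950i → escape time 8
(row=2, col=0): c = -0.5000 + -1.1400i → escape time 3
(row=2, col=1): c = -0.0600 + -1.1400i → escape time 4
(row=2, col=2): c = 0.3800 + -1.1400i → escape time 2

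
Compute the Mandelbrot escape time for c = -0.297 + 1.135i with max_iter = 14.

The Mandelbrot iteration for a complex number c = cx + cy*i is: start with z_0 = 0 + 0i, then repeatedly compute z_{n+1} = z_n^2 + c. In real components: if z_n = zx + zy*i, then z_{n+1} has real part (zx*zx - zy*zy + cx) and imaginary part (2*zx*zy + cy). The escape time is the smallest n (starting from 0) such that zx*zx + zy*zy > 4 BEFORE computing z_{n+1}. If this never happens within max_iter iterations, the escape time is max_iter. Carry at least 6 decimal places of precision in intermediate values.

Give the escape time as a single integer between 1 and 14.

Answer: 4

Derivation:
z_0 = 0 + 0i, c = -0.2970 + 1.1350i
Iter 1: z = -0.2970 + 1.1350i, |z|^2 = 1.3764
Iter 2: z = -1.4970 + 0.4608i, |z|^2 = 2.4534
Iter 3: z = 1.7317 + -0.2447i, |z|^2 = 3.0587
Iter 4: z = 2.6420 + 0.2876i, |z|^2 = 7.0626
Escaped at iteration 4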